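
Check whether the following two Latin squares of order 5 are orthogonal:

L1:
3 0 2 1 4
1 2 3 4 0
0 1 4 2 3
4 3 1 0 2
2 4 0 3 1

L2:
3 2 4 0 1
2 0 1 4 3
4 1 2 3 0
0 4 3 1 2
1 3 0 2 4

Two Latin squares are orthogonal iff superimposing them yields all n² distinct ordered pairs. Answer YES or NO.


Form the n² = 25 superimposed pairs (L1[i][j], L2[i][j]), row by row (rows and columns indexed from 0):
row 0: (3,3) (0,2) (2,4) (1,0) (4,1)
row 1: (1,2) (2,0) (3,1) (4,4) (0,3)
row 2: (0,4) (1,1) (4,2) (2,3) (3,0)
row 3: (4,0) (3,4) (1,3) (0,1) (2,2)
row 4: (2,1) (4,3) (0,0) (3,2) (1,4)
Orthogonality requires all 25 pairs distinct.
Check by first coordinate: for each symbol s of L1, list the L2 entries in the n cells where L1 = s; they must all differ.
  L1 = 0: L2 entries (in reading order) 2, 3, 4, 1, 0 — all 5 distinct ✓
  L1 = 1: L2 entries (in reading order) 0, 2, 1, 3, 4 — all 5 distinct ✓
  L1 = 2: L2 entries (in reading order) 4, 0, 3, 2, 1 — all 5 distinct ✓
  L1 = 3: L2 entries (in reading order) 3, 1, 0, 4, 2 — all 5 distinct ✓
  L1 = 4: L2 entries (in reading order) 1, 4, 2, 0, 3 — all 5 distinct ✓
Every symbol of L1 meets every symbol of L2 exactly once, so all 25 pairs are distinct (25 of 25).
Conclusion: YES.

YES


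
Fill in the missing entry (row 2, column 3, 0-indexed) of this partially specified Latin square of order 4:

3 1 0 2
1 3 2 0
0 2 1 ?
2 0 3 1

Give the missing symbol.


Row 2 contains symbols [0, 1, 2] — missing [3].
Column 3 contains symbols [0, 1, 2] — missing [3].
The missing symbol must appear in both missing sets; intersection = [3].
Therefore the hidden value is 3.

Missing value = 3.


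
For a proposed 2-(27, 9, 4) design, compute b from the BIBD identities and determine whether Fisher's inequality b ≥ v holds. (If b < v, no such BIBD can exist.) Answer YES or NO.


r = λ(v − 1)/(k − 1) = 4·26/8 = 13.
b = vr/k = 27·13/9 = 39.
Fisher's inequality: b ≥ v ⇔ 39 ≥ 27? YES.

YES


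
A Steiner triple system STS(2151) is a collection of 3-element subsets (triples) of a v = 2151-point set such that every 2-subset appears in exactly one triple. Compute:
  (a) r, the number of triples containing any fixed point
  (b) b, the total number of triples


An STS(v) is a 2-(v, 3, 1) BIBD: block size k = 3, λ = 1.
Replication: r(k − 1) = λ(v − 1) ⇒ r·2 = 2151 − 1 = 2150 ⇒ r = 1075.
Block count: b = v(v − 1)/6 = 2151·2150/6 = 4624650/6 = 770775.

r = 1075, b = 770775.


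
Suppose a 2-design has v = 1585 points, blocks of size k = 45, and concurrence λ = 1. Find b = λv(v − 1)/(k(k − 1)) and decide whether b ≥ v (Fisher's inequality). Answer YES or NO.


r = λ(v − 1)/(k − 1) = 1·1584/44 = 36.
b = vr/k = 1585·36/45 = 1268.
Fisher's inequality: b ≥ v ⇔ 1268 ≥ 1585? NO.

NO


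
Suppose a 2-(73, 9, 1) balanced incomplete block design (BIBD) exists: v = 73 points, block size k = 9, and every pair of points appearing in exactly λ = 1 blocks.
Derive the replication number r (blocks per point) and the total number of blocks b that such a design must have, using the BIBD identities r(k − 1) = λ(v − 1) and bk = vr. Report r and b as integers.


Any 2-(v, k, λ) BIBD satisfies two necessary conditions:
  (i)  Each point sits in r blocks, and counting incidences through any fixed point gives r(k − 1) = λ(v − 1), so r = λ(v − 1)/(k − 1).
  (ii) Total incidences bk = vr, so b = vr/k.
Step 1: r = λ(v − 1)/(k − 1) = 1·(73 − 1)/(9 − 1) = 1·72/8 = 72/8 = 9.
Step 2: b = vr/k = 73·9/9 = 657/9 = 73.
Check integrality: r = 9 ∈ Z ✓, b = 73 ∈ Z ✓.
(These identities are necessary conditions: they determine r and b for any design with these parameters, but do not by themselves prove that one exists.)

r = 9, b = 73.


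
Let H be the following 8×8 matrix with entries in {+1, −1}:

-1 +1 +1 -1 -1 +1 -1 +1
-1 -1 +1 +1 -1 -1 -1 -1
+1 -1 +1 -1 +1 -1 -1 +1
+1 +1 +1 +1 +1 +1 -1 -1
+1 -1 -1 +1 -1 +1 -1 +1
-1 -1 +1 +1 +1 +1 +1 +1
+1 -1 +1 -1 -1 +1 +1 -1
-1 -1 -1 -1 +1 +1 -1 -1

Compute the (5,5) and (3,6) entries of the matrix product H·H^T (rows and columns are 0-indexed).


Row 3 of H: [1, 1, 1, 1, 1, 1, -1, -1].
Row 5 of H: [-1, -1, 1, 1, 1, 1, 1, 1].
Row 6 of H: [1, -1, 1, -1, -1, 1, 1, -1].
(H·H^T)[5][5] = Σ_j H[5][j]·H[5][j] = (-1)² + (-1)² + (1)² + (1)² + (1)² + (1)² + (1)² + (1)² = 1 + 1 + 1 + 1 + 1 + 1 + 1 + 1 = 8.
(H·H^T)[3][6] = Σ_j H[3][j]·H[6][j] = (1)·(1) + (1)·(-1) + (1)·(1) + (1)·(-1) + (1)·(-1) + (1)·(1) + (-1)·(1) + (-1)·(-1) = 1 + -1 + 1 + -1 + -1 + 1 + -1 + 1 = 0.
So rows 3 and 6 are orthogonal; the diagonal entry equals n = 8.

(5,5) entry = 8; (3,6) entry = 0.


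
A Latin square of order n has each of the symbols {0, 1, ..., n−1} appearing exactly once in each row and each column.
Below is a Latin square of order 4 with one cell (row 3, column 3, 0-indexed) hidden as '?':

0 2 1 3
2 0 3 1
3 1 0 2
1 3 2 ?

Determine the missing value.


Row 3 contains symbols [1, 2, 3] — missing [0].
Column 3 contains symbols [1, 2, 3] — missing [0].
The missing symbol must appear in both missing sets; intersection = [0].
Therefore the hidden value is 0.

Missing value = 0.


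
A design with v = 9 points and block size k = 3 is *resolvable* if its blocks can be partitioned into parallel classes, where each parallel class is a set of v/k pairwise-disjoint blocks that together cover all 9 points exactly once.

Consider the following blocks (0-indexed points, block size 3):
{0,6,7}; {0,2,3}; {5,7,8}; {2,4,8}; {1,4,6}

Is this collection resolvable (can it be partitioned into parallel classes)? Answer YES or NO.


v = 9, block size k = 3, number of blocks = 5.
For resolvability, blocks must partition into parallel classes of size v/k = 3.
Total blocks must therefore be a multiple of 3: 5 = 3·1 + 2 ⇒ not divisible ✗.
Resolvable? NO.

NO


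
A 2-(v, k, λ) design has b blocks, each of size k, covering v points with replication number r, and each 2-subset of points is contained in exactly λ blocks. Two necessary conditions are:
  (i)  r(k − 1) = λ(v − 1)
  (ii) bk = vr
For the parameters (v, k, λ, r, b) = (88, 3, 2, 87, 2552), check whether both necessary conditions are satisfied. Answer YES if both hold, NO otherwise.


Condition (i): r(k − 1) = 87·2 = 174; λ(v − 1) = 2·87 = 174. Match? YES.
Condition (ii): bk = 2552·3 = 7656; vr = 88·87 = 7656. Match? YES.
Both conditions hold? YES.

YES


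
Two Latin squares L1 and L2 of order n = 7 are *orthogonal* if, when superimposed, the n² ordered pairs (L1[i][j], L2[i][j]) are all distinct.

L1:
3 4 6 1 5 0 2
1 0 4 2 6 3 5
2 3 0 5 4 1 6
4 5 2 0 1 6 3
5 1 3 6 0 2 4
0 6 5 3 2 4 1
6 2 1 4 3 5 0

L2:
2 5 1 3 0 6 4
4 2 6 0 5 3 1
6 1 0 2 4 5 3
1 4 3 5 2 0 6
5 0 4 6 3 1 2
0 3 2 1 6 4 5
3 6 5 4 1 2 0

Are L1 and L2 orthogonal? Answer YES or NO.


Form the n² = 49 superimposed pairs (L1[i][j], L2[i][j]), row by row (rows and columns indexed from 0):
row 0: (3,2) (4,5) (6,1) (1,3) (5,0) (0,6) (2,4)
row 1: (1,4) (0,2) (4,6) (2,0) (6,5) (3,3) (5,1)
row 2: (2,6) (3,1) (0,0) (5,2) (4,4) (1,5) (6,3)
row 3: (4,1) (5,4) (2,3) (0,5) (1,2) (6,0) (3,6)
row 4: (5,5) (1,0) (3,4) (6,6) (0,3) (2,1) (4,2)
row 5: (0,0) (6,3) (5,2) (3,1) (2,6) (4,4) (1,5)
row 6: (6,3) (2,6) (1,5) (4,4) (3,1) (5,2) (0,0)
Orthogonality requires all 49 pairs distinct.
But the pair (0,0) repeats: cell (2,2) has L1 = 0, L2 = 0, and cell (5,0) has L1 = 0, L2 = 0.
A repeated pair means some other pair never occurs (only 35 distinct pairs out of 49), so the squares are not orthogonal.
Conclusion: NO.

NO


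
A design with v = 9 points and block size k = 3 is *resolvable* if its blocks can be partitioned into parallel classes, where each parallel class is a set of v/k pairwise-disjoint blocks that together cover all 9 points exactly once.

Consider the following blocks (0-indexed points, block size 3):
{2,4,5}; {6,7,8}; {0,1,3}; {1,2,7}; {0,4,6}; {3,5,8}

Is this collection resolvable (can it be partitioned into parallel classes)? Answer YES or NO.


v = 9, block size k = 3, number of blocks = 6.
For resolvability, blocks must partition into parallel classes of size v/k = 3.
Total blocks must therefore be a multiple of 3: 6 = 3·2 + 0 ⇒ divisible ✓.
Greedy packing gives 2 candidate class(es). Each should be a full parallel class (size 3, covers all 9 points).
  Class 1 (3 blocks): {2,4,5}; {6,7,8}; {0,1,3}. Points covered: [0, 1, 2, 3, 4, 5, 6, 7, 8].
  Class 2 (3 blocks): {1,2,7}; {0,4,6}; {3,5,8}. Points covered: [0, 1, 2, 3, 4, 5, 6, 7, 8].
All classes full (size 3)? YES. All classes cover every point? YES.
Resolvable? YES.

YES


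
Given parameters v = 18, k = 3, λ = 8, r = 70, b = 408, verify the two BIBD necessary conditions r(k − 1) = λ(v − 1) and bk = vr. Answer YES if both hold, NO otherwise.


Condition (i): r(k − 1) = 70·2 = 140; λ(v − 1) = 8·17 = 136. Match? NO.
Condition (ii): bk = 408·3 = 1224; vr = 18·70 = 1260. Match? NO.
Both conditions hold? NO.

NO


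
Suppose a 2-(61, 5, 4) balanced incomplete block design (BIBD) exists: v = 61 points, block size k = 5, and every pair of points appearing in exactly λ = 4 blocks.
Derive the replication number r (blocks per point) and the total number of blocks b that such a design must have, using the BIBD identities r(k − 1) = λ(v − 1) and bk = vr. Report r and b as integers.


Any 2-(v, k, λ) BIBD satisfies two necessary conditions:
  (i)  Each point sits in r blocks, and counting incidences through any fixed point gives r(k − 1) = λ(v − 1), so r = λ(v − 1)/(k − 1).
  (ii) Total incidences bk = vr, so b = vr/k.
Step 1: r = λ(v − 1)/(k − 1) = 4·(61 − 1)/(5 − 1) = 4·60/4 = 240/4 = 60.
Step 2: b = vr/k = 61·60/5 = 3660/5 = 732.
Check integrality: r = 60 ∈ Z ✓, b = 732 ∈ Z ✓.
(These identities are necessary conditions: they determine r and b for any design with these parameters, but do not by themselves prove that one exists.)

r = 60, b = 732.


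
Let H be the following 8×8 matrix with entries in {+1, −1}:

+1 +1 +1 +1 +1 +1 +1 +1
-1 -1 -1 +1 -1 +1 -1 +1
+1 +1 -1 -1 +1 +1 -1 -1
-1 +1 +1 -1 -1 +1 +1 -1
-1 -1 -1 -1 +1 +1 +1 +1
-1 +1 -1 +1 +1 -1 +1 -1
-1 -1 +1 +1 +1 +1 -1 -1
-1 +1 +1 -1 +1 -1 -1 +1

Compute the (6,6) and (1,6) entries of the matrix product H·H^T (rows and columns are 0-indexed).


Row 1 of H: [-1, -1, -1, 1, -1, 1, -1, 1].
Row 6 of H: [-1, -1, 1, 1, 1, 1, -1, -1].
(H·H^T)[6][6] = Σ_j H[6][j]·H[6][j] = (-1)² + (-1)² + (1)² + (1)² + (1)² + (1)² + (-1)² + (-1)² = 1 + 1 + 1 + 1 + 1 + 1 + 1 + 1 = 8.
(H·H^T)[1][6] = Σ_j H[1][j]·H[6][j] = (-1)·(-1) + (-1)·(-1) + (-1)·(1) + (1)·(1) + (-1)·(1) + (1)·(1) + (-1)·(-1) + (1)·(-1) = 1 + 1 + -1 + 1 + -1 + 1 + 1 + -1 = 2.
Rows 1 and 6 are not orthogonal (dot product = 2 ≠ 0), so H is not a Hadamard matrix.

(6,6) entry = 8; (1,6) entry = 2.


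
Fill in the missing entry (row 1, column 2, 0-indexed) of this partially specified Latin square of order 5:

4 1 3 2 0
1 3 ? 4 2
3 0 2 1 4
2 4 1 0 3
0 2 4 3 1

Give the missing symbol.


Row 1 contains symbols [1, 2, 3, 4] — missing [0].
Column 2 contains symbols [1, 2, 3, 4] — missing [0].
The missing symbol must appear in both missing sets; intersection = [0].
Therefore the hidden value is 0.

Missing value = 0.


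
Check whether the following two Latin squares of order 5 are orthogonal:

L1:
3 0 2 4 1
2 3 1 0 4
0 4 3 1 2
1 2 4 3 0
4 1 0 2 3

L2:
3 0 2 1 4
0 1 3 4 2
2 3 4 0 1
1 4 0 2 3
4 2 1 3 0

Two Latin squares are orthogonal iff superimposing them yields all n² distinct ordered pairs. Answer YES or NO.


Form the n² = 25 superimposed pairs (L1[i][j], L2[i][j]), row by row (rows and columns indexed from 0):
row 0: (3,3) (0,0) (2,2) (4,1) (1,4)
row 1: (2,0) (3,1) (1,3) (0,4) (4,2)
row 2: (0,2) (4,3) (3,4) (1,0) (2,1)
row 3: (1,1) (2,4) (4,0) (3,2) (0,3)
row 4: (4,4) (1,2) (0,1) (2,3) (3,0)
Orthogonality requires all 25 pairs distinct.
Check by first coordinate: for each symbol s of L1, list the L2 entries in the n cells where L1 = s; they must all differ.
  L1 = 0: L2 entries (in reading order) 0, 4, 2, 3, 1 — all 5 distinct ✓
  L1 = 1: L2 entries (in reading order) 4, 3, 0, 1, 2 — all 5 distinct ✓
  L1 = 2: L2 entries (in reading order) 2, 0, 1, 4, 3 — all 5 distinct ✓
  L1 = 3: L2 entries (in reading order) 3, 1, 4, 2, 0 — all 5 distinct ✓
  L1 = 4: L2 entries (in reading order) 1, 2, 3, 0, 4 — all 5 distinct ✓
Every symbol of L1 meets every symbol of L2 exactly once, so all 25 pairs are distinct (25 of 25).
Conclusion: YES.

YES


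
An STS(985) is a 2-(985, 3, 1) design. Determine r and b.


An STS(v) is a 2-(v, 3, 1) BIBD: block size k = 3, λ = 1.
Replication: r(k − 1) = λ(v − 1) ⇒ r·2 = 985 − 1 = 984 ⇒ r = 492.
Block count: b = v(v − 1)/6 = 985·984/6 = 969240/6 = 161540.
(Check via bk = vr: 161540·3 = 484620 = 985·492 = 484620 ✓.)

r = 492, b = 161540.


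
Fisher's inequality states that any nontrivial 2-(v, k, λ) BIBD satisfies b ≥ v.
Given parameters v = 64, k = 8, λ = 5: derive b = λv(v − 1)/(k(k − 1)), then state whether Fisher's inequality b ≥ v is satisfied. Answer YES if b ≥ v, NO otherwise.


b = λv(v − 1)/(k(k − 1)) = 5·64·63/(8·7) = 20160/56 = 360.
Compare with v = 64: b ≥ v, so Fisher's inequality holds.

YES


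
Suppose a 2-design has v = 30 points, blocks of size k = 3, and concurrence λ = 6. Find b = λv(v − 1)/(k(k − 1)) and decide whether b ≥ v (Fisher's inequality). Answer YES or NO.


b = λv(v − 1)/(k(k − 1)) = 6·30·29/(3·2) = 5220/6 = 870.
Compare with v = 30: b ≥ v, so Fisher's inequality holds.

YES


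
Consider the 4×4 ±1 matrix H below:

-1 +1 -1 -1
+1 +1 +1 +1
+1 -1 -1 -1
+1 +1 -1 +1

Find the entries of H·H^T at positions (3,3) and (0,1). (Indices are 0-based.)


Row 0 of H: [-1, 1, -1, -1].
Row 1 of H: [1, 1, 1, 1].
Row 3 of H: [1, 1, -1, 1].
(H·H^T)[3][3] = Σ_j H[3][j]·H[3][j] = (1)² + (1)² + (-1)² + (1)² = 1 + 1 + 1 + 1 = 4.
(H·H^T)[0][1] = Σ_j H[0][j]·H[1][j] = (-1)·(1) + (1)·(1) + (-1)·(1) + (-1)·(1) = -1 + 1 + -1 + -1 = -2.
Rows 0 and 1 are not orthogonal (dot product = -2 ≠ 0), so H is not a Hadamard matrix.

(3,3) entry = 4; (0,1) entry = -2.


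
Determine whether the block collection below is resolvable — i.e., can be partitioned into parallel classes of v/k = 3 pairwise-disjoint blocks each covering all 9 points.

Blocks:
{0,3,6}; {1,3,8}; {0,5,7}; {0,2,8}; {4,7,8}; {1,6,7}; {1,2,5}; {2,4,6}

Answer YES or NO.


v = 9, block size k = 3, number of blocks = 8.
For resolvability, blocks must partition into parallel classes of size v/k = 3.
Total blocks must therefore be a multiple of 3: 8 = 3·2 + 2 ⇒ not divisible ✗.
Resolvable? NO.

NO


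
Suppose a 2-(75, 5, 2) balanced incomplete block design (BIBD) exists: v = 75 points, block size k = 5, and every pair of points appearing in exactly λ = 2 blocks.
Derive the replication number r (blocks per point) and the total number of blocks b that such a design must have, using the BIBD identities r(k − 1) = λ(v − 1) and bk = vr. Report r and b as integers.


Any 2-(v, k, λ) BIBD satisfies two necessary conditions:
  (i)  Each point sits in r blocks, and counting incidences through any fixed point gives r(k − 1) = λ(v − 1), so r = λ(v − 1)/(k − 1).
  (ii) Total incidences bk = vr, so b = vr/k.
Step 1: r = λ(v − 1)/(k − 1) = 2·(75 − 1)/(5 − 1) = 2·74/4 = 148/4 = 37.
Step 2: b = vr/k = 75·37/5 = 2775/5 = 555.
Check integrality: r = 37 ∈ Z ✓, b = 555 ∈ Z ✓.
(These identities are necessary conditions: they determine r and b for any design with these parameters, but do not by themselves prove that one exists.)

r = 37, b = 555.


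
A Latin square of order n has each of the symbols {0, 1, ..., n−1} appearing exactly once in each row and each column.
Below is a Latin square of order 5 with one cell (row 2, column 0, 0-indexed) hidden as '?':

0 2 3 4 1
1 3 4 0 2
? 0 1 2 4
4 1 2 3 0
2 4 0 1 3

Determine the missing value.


Row 2 contains symbols [0, 1, 2, 4] — missing [3].
Column 0 contains symbols [0, 1, 2, 4] — missing [3].
The missing symbol must appear in both missing sets; intersection = [3].
Therefore the hidden value is 3.

Missing value = 3.


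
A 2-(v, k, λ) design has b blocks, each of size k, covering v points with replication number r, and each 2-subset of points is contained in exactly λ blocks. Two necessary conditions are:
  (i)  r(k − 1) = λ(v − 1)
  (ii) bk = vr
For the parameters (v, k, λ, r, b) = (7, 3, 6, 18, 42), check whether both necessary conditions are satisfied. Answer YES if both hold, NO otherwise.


Condition (i): r(k − 1) = 18·2 = 36; λ(v − 1) = 6·6 = 36. Match? YES.
Condition (ii): bk = 42·3 = 126; vr = 7·18 = 126. Match? YES.
Both conditions hold? YES.

YES


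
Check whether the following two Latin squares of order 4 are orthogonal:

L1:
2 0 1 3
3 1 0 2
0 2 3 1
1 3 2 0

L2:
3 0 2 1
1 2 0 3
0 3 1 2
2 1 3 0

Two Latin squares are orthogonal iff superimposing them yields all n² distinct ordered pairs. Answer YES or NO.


Form the n² = 16 superimposed pairs (L1[i][j], L2[i][j]), row by row (rows and columns indexed from 0):
row 0: (2,3) (0,0) (1,2) (3,1)
row 1: (3,1) (1,2) (0,0) (2,3)
row 2: (0,0) (2,3) (3,1) (1,2)
row 3: (1,2) (3,1) (2,3) (0,0)
Orthogonality requires all 16 pairs distinct.
But the pair (3,1) repeats: cell (0,3) has L1 = 3, L2 = 1, and cell (1,0) has L1 = 3, L2 = 1.
A repeated pair means some other pair never occurs (only 4 distinct pairs out of 16), so the squares are not orthogonal.
Conclusion: NO.

NO


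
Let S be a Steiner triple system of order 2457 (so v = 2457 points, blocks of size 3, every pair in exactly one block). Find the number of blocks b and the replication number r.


An STS(v) is a 2-(v, 3, 1) BIBD: block size k = 3, λ = 1.
Replication: r(k − 1) = λ(v − 1) ⇒ r·2 = 2457 − 1 = 2456 ⇒ r = 1228.
Block count: bk = vr ⇒ b·3 = 2457·1228 = 3017196 ⇒ b = 1005732.

r = 1228, b = 1005732.


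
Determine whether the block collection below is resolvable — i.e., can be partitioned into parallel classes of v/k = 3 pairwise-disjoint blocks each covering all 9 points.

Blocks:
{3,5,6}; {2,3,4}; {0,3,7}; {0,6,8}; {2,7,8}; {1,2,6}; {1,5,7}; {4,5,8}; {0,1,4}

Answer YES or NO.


v = 9, block size k = 3, number of blocks = 9.
For resolvability, blocks must partition into parallel classes of size v/k = 3.
Total blocks must therefore be a multiple of 3: 9 = 3·3 + 0 ⇒ divisible ✓.
Greedy packing gives 3 candidate class(es). Each should be a full parallel class (size 3, covers all 9 points).
  Class 1 (3 blocks): {3,5,6}; {2,7,8}; {0,1,4}. Points covered: [0, 1, 2, 3, 4, 5, 6, 7, 8].
  Class 2 (3 blocks): {2,3,4}; {0,6,8}; {1,5,7}. Points covered: [0, 1, 2, 3, 4, 5, 6, 7, 8].
  Class 3 (3 blocks): {0,3,7}; {1,2,6}; {4,5,8}. Points covered: [0, 1, 2, 3, 4, 5, 6, 7, 8].
All classes full (size 3)? YES. All classes cover every point? YES.
Resolvable? YES.

YES


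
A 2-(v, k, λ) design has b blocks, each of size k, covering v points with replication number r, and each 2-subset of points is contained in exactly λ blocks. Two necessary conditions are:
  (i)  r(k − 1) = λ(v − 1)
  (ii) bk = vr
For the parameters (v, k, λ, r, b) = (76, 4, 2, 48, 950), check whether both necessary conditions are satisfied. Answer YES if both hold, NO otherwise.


Condition (i): r(k − 1) = 48·3 = 144; λ(v − 1) = 2·75 = 150. Match? NO.
Condition (ii): bk = 950·4 = 3800; vr = 76·48 = 3648. Match? NO.
Both conditions hold? NO.

NO


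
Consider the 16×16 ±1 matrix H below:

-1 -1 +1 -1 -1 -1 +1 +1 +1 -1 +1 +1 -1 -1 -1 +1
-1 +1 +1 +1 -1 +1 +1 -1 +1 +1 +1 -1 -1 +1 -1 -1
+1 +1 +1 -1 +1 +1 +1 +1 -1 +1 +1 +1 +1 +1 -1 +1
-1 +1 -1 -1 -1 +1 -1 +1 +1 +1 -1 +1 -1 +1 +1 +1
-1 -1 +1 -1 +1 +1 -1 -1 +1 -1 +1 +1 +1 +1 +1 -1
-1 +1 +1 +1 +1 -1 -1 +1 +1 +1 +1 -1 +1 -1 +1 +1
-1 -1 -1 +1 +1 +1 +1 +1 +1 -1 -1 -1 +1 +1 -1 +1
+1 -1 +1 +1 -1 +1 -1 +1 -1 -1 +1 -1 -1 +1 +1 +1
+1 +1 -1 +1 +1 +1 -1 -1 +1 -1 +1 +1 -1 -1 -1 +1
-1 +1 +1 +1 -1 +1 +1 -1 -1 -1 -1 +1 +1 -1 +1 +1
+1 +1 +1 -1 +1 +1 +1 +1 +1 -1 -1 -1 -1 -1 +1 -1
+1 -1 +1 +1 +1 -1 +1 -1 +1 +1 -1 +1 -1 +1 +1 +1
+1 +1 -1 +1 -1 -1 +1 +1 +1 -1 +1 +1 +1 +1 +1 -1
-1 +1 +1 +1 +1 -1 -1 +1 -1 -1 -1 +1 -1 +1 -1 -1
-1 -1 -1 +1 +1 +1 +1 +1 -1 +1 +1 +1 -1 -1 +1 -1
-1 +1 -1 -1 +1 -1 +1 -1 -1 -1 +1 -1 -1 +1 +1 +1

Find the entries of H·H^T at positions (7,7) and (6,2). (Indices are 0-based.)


Row 2 of H: [1, 1, 1, -1, 1, 1, 1, 1, -1, 1, 1, 1, 1, 1, -1, 1].
Row 6 of H: [-1, -1, -1, 1, 1, 1, 1, 1, 1, -1, -1, -1, 1, 1, -1, 1].
Row 7 of H: [1, -1, 1, 1, -1, 1, -1, 1, -1, -1, 1, -1, -1, 1, 1, 1].
(H·H^T)[7][7] = Σ_j H[7][j]·H[7][j] = (1)² + (-1)² + (1)² + (1)² + (-1)² + (1)² + (-1)² + (1)² + (-1)² + (-1)² + (1)² + (-1)² + (-1)² + (1)² + (1)² + (1)² = 1 + 1 + 1 + 1 + 1 + 1 + 1 + 1 + 1 + 1 + 1 + 1 + 1 + 1 + 1 + 1 = 16.
(H·H^T)[6][2] = Σ_j H[6][j]·H[2][j] = (-1)·(1) + (-1)·(1) + (-1)·(1) + (1)·(-1) + (1)·(1) + (1)·(1) + (1)·(1) + (1)·(1) + (1)·(-1) + (-1)·(1) + (-1)·(1) + (-1)·(1) + (1)·(1) + (1)·(1) + (-1)·(-1) + (1)·(1) = -1 + -1 + -1 + -1 + 1 + 1 + 1 + 1 + -1 + -1 + -1 + -1 + 1 + 1 + 1 + 1 = 0.
So rows 6 and 2 are orthogonal; the diagonal entry equals n = 16.

(7,7) entry = 16; (6,2) entry = 0.


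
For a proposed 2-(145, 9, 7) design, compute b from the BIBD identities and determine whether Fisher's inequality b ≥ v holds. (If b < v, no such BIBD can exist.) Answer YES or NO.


b = λv(v − 1)/(k(k − 1)) = 7·145·144/(9·8) = 146160/72 = 2030.
Compare with v = 145: b ≥ v, so Fisher's inequality holds.

YES


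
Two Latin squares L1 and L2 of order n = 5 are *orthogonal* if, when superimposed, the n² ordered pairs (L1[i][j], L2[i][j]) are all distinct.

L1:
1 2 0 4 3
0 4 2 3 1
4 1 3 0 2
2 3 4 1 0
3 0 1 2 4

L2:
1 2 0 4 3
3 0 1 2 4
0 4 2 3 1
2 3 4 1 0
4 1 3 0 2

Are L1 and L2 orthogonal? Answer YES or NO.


Form the n² = 25 superimposed pairs (L1[i][j], L2[i][j]), row by row (rows and columns indexed from 0):
row 0: (1,1) (2,2) (0,0) (4,4) (3,3)
row 1: (0,3) (4,0) (2,1) (3,2) (1,4)
row 2: (4,0) (1,4) (3,2) (0,3) (2,1)
row 3: (2,2) (3,3) (4,4) (1,1) (0,0)
row 4: (3,4) (0,1) (1,3) (2,0) (4,2)
Orthogonality requires all 25 pairs distinct.
But the pair (4,0) repeats: cell (1,1) has L1 = 4, L2 = 0, and cell (2,0) has L1 = 4, L2 = 0.
A repeated pair means some other pair never occurs (only 15 distinct pairs out of 25), so the squares are not orthogonal.
Conclusion: NO.

NO


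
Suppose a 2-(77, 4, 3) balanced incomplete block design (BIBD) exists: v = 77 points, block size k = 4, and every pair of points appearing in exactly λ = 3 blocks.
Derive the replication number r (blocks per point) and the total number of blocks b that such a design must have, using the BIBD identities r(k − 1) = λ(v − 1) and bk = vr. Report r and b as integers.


Any 2-(v, k, λ) BIBD satisfies two necessary conditions:
  (i)  Each point sits in r blocks, and counting incidences through any fixed point gives r(k − 1) = λ(v − 1), so r = λ(v − 1)/(k − 1).
  (ii) Total incidences bk = vr, so b = vr/k.
Step 1: r = λ(v − 1)/(k − 1) = 3·(77 − 1)/(4 − 1) = 3·76/3 = 228/3 = 76.
Step 2: b = vr/k = 77·76/4 = 5852/4 = 1463.
Check integrality: r = 76 ∈ Z ✓, b = 1463 ∈ Z ✓.
(These identities are necessary conditions: they determine r and b for any design with these parameters, but do not by themselves prove that one exists.)

r = 76, b = 1463.


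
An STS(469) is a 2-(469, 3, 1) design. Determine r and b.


An STS(v) is a 2-(v, 3, 1) BIBD: block size k = 3, λ = 1.
Replication: r(k − 1) = λ(v − 1) ⇒ r·2 = 469 − 1 = 468 ⇒ r = 234.
Block count: b = v(v − 1)/6 = 469·468/6 = 219492/6 = 36582.
(Check via bk = vr: 36582·3 = 109746 = 469·234 = 109746 ✓.)

r = 234, b = 36582.


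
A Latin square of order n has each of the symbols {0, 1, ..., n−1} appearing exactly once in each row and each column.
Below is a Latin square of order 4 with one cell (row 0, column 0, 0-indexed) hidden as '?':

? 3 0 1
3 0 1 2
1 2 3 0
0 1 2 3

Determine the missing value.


Row 0 contains symbols [0, 1, 3] — missing [2].
Column 0 contains symbols [0, 1, 3] — missing [2].
The missing symbol must appear in both missing sets; intersection = [2].
Therefore the hidden value is 2.

Missing value = 2.


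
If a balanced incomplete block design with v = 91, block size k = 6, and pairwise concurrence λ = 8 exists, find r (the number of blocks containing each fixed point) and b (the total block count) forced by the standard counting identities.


Any 2-(v, k, λ) BIBD satisfies two necessary conditions:
  (i)  Each point sits in r blocks, and counting incidences through any fixed point gives r(k − 1) = λ(v − 1), so r = λ(v − 1)/(k − 1).
  (ii) Total incidences bk = vr, so b = vr/k.
Step 1: r = λ(v − 1)/(k − 1) = 8·(91 − 1)/(6 − 1) = 8·90/5 = 720/5 = 144.
Step 2: b = vr/k = 91·144/6 = 13104/6 = 2184.
Check integrality: r = 144 ∈ Z ✓, b = 2184 ∈ Z ✓.
(These identities are necessary conditions: they determine r and b for any design with these parameters, but do not by themselves prove that one exists.)

r = 144, b = 2184.


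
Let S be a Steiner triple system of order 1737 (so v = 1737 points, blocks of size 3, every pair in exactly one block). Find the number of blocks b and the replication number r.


An STS(v) is a 2-(v, 3, 1) BIBD: block size k = 3, λ = 1.
Replication: r(k − 1) = λ(v − 1) ⇒ r·2 = 1737 − 1 = 1736 ⇒ r = 868.
Block count: bk = vr ⇒ b·3 = 1737·868 = 1507716 ⇒ b = 502572.

r = 868, b = 502572.


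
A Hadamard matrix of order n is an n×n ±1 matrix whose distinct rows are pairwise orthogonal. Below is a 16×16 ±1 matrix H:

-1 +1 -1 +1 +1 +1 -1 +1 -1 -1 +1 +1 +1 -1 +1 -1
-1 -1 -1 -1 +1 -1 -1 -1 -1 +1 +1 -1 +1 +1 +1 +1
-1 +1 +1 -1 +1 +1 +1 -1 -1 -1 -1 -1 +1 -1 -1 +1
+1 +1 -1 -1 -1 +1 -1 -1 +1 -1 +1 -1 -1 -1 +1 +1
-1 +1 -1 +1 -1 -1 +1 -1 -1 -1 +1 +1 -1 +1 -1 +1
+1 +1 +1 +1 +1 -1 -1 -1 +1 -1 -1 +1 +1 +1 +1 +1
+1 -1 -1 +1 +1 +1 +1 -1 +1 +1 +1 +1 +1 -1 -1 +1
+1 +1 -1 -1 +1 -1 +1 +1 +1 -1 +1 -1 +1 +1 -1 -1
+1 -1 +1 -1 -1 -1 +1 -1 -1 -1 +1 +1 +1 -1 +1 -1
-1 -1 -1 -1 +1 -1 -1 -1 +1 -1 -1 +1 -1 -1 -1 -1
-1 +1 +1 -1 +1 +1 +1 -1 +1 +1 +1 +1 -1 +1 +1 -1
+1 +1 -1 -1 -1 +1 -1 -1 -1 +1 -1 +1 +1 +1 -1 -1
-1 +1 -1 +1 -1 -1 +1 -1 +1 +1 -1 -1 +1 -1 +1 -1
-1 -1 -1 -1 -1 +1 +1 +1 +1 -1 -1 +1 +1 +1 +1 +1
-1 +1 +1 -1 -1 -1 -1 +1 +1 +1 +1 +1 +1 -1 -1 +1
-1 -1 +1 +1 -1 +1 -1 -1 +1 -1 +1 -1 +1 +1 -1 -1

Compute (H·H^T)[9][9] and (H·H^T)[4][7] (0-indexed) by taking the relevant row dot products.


Row 4 of H: [-1, 1, -1, 1, -1, -1, 1, -1, -1, -1, 1, 1, -1, 1, -1, 1].
Row 7 of H: [1, 1, -1, -1, 1, -1, 1, 1, 1, -1, 1, -1, 1, 1, -1, -1].
Row 9 of H: [-1, -1, -1, -1, 1, -1, -1, -1, 1, -1, -1, 1, -1, -1, -1, -1].
(H·H^T)[9][9] = Σ_j H[9][j]·H[9][j] = (-1)² + (-1)² + (-1)² + (-1)² + (1)² + (-1)² + (-1)² + (-1)² + (1)² + (-1)² + (-1)² + (1)² + (-1)² + (-1)² + (-1)² + (-1)² = 1 + 1 + 1 + 1 + 1 + 1 + 1 + 1 + 1 + 1 + 1 + 1 + 1 + 1 + 1 + 1 = 16.
(H·H^T)[4][7] = Σ_j H[4][j]·H[7][j] = (-1)·(1) + (1)·(1) + (-1)·(-1) + (1)·(-1) + (-1)·(1) + (-1)·(-1) + (1)·(1) + (-1)·(1) + (-1)·(1) + (-1)·(-1) + (1)·(1) + (1)·(-1) + (-1)·(1) + (1)·(1) + (-1)·(-1) + (1)·(-1) = -1 + 1 + 1 + -1 + -1 + 1 + 1 + -1 + -1 + 1 + 1 + -1 + -1 + 1 + 1 + -1 = 0.
So rows 4 and 7 are orthogonal; the diagonal entry equals n = 16.

(9,9) entry = 16; (4,7) entry = 0.


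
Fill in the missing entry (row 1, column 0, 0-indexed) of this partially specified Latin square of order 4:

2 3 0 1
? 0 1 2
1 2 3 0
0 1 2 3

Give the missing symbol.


Row 1 contains symbols [0, 1, 2] — missing [3].
Column 0 contains symbols [0, 1, 2] — missing [3].
The missing symbol must appear in both missing sets; intersection = [3].
Therefore the hidden value is 3.

Missing value = 3.


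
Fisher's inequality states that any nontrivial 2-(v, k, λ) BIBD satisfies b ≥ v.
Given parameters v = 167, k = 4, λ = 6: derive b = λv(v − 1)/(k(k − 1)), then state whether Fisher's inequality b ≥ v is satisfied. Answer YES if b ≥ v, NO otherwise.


r = λ(v − 1)/(k − 1) = 6·166/3 = 332.
b = vr/k = 167·332/4 = 13861.
Fisher's inequality: b ≥ v ⇔ 13861 ≥ 167? YES.

YES


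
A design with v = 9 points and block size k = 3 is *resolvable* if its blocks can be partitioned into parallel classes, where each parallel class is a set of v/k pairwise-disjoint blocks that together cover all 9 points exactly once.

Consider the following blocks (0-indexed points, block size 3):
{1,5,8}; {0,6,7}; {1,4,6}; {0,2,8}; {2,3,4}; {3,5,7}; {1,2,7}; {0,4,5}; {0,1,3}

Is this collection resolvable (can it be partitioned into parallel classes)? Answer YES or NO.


v = 9, block size k = 3, number of blocks = 9.
For resolvability, blocks must partition into parallel classes of size v/k = 3.
Total blocks must therefore be a multiple of 3: 9 = 3·3 + 0 ⇒ divisible ✓.
Consider block {1,2,7}. The only other block(s) in the collection disjoint from it are {0,4,5} — just 1 block(s). Any parallel class containing {1,2,7} would need 2 other blocks each disjoint from it, so no parallel class of size 3 can contain {1,2,7}.
Since every block must belong to some parallel class in a resolution, the collection cannot be partitioned into parallel classes.
Resolvable? NO.

NO


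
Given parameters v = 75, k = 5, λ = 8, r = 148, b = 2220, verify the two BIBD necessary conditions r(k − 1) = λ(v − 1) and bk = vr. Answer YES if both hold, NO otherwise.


Condition (i): r(k − 1) = 148·4 = 592; λ(v − 1) = 8·74 = 592. Match? YES.
Condition (ii): bk = 2220·5 = 11100; vr = 75·148 = 11100. Match? YES.
Both conditions hold? YES.

YES


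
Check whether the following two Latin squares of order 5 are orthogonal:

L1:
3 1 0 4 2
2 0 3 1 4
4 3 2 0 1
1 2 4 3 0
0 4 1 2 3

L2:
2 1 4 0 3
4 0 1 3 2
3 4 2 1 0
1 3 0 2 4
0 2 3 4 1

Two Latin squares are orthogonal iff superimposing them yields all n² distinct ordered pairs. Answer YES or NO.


Form the n² = 25 superimposed pairs (L1[i][j], L2[i][j]), row by row (rows and columns indexed from 0):
row 0: (3,2) (1,1) (0,4) (4,0) (2,3)
row 1: (2,4) (0,0) (3,1) (1,3) (4,2)
row 2: (4,3) (3,4) (2,2) (0,1) (1,0)
row 3: (1,1) (2,3) (4,0) (3,2) (0,4)
row 4: (0,0) (4,2) (1,3) (2,4) (3,1)
Orthogonality requires all 25 pairs distinct.
But the pair (1,1) repeats: cell (0,1) has L1 = 1, L2 = 1, and cell (3,0) has L1 = 1, L2 = 1.
A repeated pair means some other pair never occurs (only 15 distinct pairs out of 25), so the squares are not orthogonal.
Conclusion: NO.

NO


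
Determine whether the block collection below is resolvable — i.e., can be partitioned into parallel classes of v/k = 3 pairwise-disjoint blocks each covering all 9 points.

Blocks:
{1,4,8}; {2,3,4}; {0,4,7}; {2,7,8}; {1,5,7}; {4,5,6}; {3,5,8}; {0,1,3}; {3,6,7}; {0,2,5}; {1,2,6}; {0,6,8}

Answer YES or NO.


v = 9, block size k = 3, number of blocks = 12.
For resolvability, blocks must partition into parallel classes of size v/k = 3.
Total blocks must therefore be a multiple of 3: 12 = 3·4 + 0 ⇒ divisible ✓.
Greedy packing gives 4 candidate class(es). Each should be a full parallel class (size 3, covers all 9 points).
  Class 1 (3 blocks): {1,4,8}; {3,6,7}; {0,2,5}. Points covered: [0, 1, 2, 3, 4, 5, 6, 7, 8].
  Class 2 (3 blocks): {2,3,4}; {1,5,7}; {0,6,8}. Points covered: [0, 1, 2, 3, 4, 5, 6, 7, 8].
  Class 3 (3 blocks): {0,4,7}; {3,5,8}; {1,2,6}. Points covered: [0, 1, 2, 3, 4, 5, 6, 7, 8].
  Class 4 (3 blocks): {2,7,8}; {4,5,6}; {0,1,3}. Points covered: [0, 1, 2, 3, 4, 5, 6, 7, 8].
All classes full (size 3)? YES. All classes cover every point? YES.
Resolvable? YES.

YES


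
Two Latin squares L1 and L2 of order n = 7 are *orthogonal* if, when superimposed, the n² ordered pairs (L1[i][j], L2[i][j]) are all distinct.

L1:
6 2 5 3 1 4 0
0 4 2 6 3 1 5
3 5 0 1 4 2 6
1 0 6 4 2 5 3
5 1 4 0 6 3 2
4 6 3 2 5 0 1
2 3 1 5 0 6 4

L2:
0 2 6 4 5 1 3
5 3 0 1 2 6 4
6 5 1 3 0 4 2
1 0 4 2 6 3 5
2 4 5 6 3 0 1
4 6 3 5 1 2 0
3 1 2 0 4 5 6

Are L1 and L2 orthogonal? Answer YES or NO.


Form the n² = 49 superimposed pairs (L1[i][j], L2[i][j]), row by row (rows and columns indexed from 0):
row 0: (6,0) (2,2) (5,6) (3,4) (1,5) (4,1) (0,3)
row 1: (0,5) (4,3) (2,0) (6,1) (3,2) (1,6) (5,4)
row 2: (3,6) (5,5) (0,1) (1,3) (4,0) (2,4) (6,2)
row 3: (1,1) (0,0) (6,4) (4,2) (2,6) (5,3) (3,5)
row 4: (5,2) (1,4) (4,5) (0,6) (6,3) (3,0) (2,1)
row 5: (4,4) (6,6) (3,3) (2,5) (5,1) (0,2) (1,0)
row 6: (2,3) (3,1) (1,2) (5,0) (0,4) (6,5) (4,6)
Orthogonality requires all 49 pairs distinct.
Check by first coordinate: for each symbol s of L1, list the L2 entries in the n cells where L1 = s; they must all differ.
  L1 = 0: L2 entries (in reading order) 3, 5, 1, 0, 6, 2, 4 — all 7 distinct ✓
  L1 = 1: L2 entries (in reading order) 5, 6, 3, 1, 4, 0, 2 — all 7 distinct ✓
  L1 = 2: L2 entries (in reading order) 2, 0, 4, 6, 1, 5, 3 — all 7 distinct ✓
  L1 = 3: L2 entries (in reading order) 4, 2, 6, 5, 0, 3, 1 — all 7 distinct ✓
  L1 = 4: L2 entries (in reading order) 1, 3, 0, 2, 5, 4, 6 — all 7 distinct ✓
  L1 = 5: L2 entries (in reading order) 6, 4, 5, 3, 2, 1, 0 — all 7 distinct ✓
  L1 = 6: L2 entries (in reading order) 0, 1, 2, 4, 3, 6, 5 — all 7 distinct ✓
Every symbol of L1 meets every symbol of L2 exactly once, so all 49 pairs are distinct (49 of 49).
Conclusion: YES.

YES


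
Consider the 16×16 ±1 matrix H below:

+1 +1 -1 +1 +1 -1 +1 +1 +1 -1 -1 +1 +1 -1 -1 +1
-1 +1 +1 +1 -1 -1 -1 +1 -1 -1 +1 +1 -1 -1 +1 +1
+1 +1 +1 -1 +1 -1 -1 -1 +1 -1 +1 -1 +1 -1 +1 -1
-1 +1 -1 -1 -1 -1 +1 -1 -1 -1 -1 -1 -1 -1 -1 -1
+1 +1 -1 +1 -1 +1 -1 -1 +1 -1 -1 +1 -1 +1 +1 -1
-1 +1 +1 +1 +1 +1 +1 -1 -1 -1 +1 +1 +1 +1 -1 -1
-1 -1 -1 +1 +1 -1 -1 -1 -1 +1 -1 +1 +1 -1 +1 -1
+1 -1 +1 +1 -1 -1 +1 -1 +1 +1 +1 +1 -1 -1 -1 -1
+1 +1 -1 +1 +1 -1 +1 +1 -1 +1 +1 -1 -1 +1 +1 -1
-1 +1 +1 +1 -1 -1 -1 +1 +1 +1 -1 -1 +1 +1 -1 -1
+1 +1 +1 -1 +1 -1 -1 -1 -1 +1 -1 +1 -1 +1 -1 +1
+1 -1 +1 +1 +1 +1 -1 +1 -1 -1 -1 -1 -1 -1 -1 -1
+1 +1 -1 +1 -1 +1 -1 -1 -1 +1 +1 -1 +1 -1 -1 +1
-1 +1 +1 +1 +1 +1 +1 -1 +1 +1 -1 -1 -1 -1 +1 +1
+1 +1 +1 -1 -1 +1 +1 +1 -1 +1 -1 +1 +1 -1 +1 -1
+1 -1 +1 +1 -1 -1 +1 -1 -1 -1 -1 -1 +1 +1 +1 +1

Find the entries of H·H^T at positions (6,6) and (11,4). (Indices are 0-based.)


Row 4 of H: [1, 1, -1, 1, -1, 1, -1, -1, 1, -1, -1, 1, -1, 1, 1, -1].
Row 6 of H: [-1, -1, -1, 1, 1, -1, -1, -1, -1, 1, -1, 1, 1, -1, 1, -1].
Row 11 of H: [1, -1, 1, 1, 1, 1, -1, 1, -1, -1, -1, -1, -1, -1, -1, -1].
(H·H^T)[6][6] = Σ_j H[6][j]·H[6][j] = (-1)² + (-1)² + (-1)² + (1)² + (1)² + (-1)² + (-1)² + (-1)² + (-1)² + (1)² + (-1)² + (1)² + (1)² + (-1)² + (1)² + (-1)² = 1 + 1 + 1 + 1 + 1 + 1 + 1 + 1 + 1 + 1 + 1 + 1 + 1 + 1 + 1 + 1 = 16.
(H·H^T)[11][4] = Σ_j H[11][j]·H[4][j] = (1)·(1) + (-1)·(1) + (1)·(-1) + (1)·(1) + (1)·(-1) + (1)·(1) + (-1)·(-1) + (1)·(-1) + (-1)·(1) + (-1)·(-1) + (-1)·(-1) + (-1)·(1) + (-1)·(-1) + (-1)·(1) + (-1)·(1) + (-1)·(-1) = 1 + -1 + -1 + 1 + -1 + 1 + 1 + -1 + -1 + 1 + 1 + -1 + 1 + -1 + -1 + 1 = 0.
So rows 11 and 4 are orthogonal; the diagonal entry equals n = 16.

(6,6) entry = 16; (11,4) entry = 0.


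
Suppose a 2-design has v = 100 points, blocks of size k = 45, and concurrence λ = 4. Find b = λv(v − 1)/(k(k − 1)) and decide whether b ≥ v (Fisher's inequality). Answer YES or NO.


r = λ(v − 1)/(k − 1) = 4·99/44 = 9.
b = vr/k = 100·9/45 = 20.
Fisher's inequality: b ≥ v ⇔ 20 ≥ 100? NO.

NO


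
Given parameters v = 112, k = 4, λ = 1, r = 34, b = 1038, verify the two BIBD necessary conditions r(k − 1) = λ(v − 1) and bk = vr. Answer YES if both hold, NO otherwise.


Condition (i): r(k − 1) = 34·3 = 102; λ(v − 1) = 1·111 = 111. Match? NO.
Condition (ii): bk = 1038·4 = 4152; vr = 112·34 = 3808. Match? NO.
Both conditions hold? NO.

NO


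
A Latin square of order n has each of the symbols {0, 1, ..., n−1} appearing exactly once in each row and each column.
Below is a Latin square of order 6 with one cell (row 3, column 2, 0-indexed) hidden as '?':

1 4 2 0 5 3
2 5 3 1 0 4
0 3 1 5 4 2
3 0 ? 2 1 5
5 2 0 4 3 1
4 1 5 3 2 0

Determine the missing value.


Row 3 contains symbols [0, 1, 2, 3, 5] — missing [4].
Column 2 contains symbols [0, 1, 2, 3, 5] — missing [4].
The missing symbol must appear in both missing sets; intersection = [4].
Therefore the hidden value is 4.

Missing value = 4.


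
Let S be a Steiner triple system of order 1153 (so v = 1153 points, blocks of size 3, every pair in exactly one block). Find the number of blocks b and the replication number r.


An STS(v) is a 2-(v, 3, 1) BIBD: block size k = 3, λ = 1.
Replication: r(k − 1) = λ(v − 1) ⇒ r·2 = 1153 − 1 = 1152 ⇒ r = 576.
Block count: bk = vr ⇒ b·3 = 1153·576 = 664128 ⇒ b = 221376.
(Check via b = v(v − 1)/6 = 1153·1152/6 = 1328256/6 = 221376.)

r = 576, b = 221376.


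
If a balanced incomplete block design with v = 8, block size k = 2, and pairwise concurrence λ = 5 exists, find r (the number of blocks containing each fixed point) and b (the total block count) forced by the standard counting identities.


Any 2-(v, k, λ) BIBD satisfies two necessary conditions:
  (i)  Each point sits in r blocks, and counting incidences through any fixed point gives r(k − 1) = λ(v − 1), so r = λ(v − 1)/(k − 1).
  (ii) Total incidences bk = vr, so b = vr/k.
Step 1: r = λ(v − 1)/(k − 1) = 5·(8 − 1)/(2 − 1) = 5·7/1 = 35/1 = 35.
Step 2: b = vr/k = 8·35/2 = 280/2 = 140.
Check integrality: r = 35 ∈ Z ✓, b = 140 ∈ Z ✓.
(These identities are necessary conditions: they determine r and b for any design with these parameters, but do not by themselves prove that one exists.)

r = 35, b = 140.


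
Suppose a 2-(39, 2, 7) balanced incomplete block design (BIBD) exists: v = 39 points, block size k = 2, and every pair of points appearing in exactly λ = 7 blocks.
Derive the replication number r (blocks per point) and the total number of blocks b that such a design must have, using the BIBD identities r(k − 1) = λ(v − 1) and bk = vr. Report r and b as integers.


Any 2-(v, k, λ) BIBD satisfies two necessary conditions:
  (i)  Each point sits in r blocks, and counting incidences through any fixed point gives r(k − 1) = λ(v − 1), so r = λ(v − 1)/(k − 1).
  (ii) Total incidences bk = vr, so b = vr/k.
Step 1: r = λ(v − 1)/(k − 1) = 7·(39 − 1)/(2 − 1) = 7·38/1 = 266/1 = 266.
Step 2: b = vr/k = 39·266/2 = 10374/2 = 5187.
Check integrality: r = 266 ∈ Z ✓, b = 5187 ∈ Z ✓.
(These identities are necessary conditions: they determine r and b for any design with these parameters, but do not by themselves prove that one exists.)

r = 266, b = 5187.


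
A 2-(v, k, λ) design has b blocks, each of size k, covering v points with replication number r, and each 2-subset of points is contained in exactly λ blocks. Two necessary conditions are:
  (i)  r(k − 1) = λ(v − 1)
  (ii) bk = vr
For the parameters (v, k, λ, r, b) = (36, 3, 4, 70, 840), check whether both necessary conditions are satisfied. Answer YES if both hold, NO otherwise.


Condition (i): r(k − 1) = 70·2 = 140; λ(v − 1) = 4·35 = 140. Match? YES.
Condition (ii): bk = 840·3 = 2520; vr = 36·70 = 2520. Match? YES.
Both conditions hold? YES.

YES


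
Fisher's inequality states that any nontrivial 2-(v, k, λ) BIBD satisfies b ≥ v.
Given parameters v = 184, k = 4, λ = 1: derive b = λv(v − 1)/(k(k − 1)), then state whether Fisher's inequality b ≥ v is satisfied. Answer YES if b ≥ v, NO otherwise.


r = λ(v − 1)/(k − 1) = 1·183/3 = 61.
b = vr/k = 184·61/4 = 2806.
Fisher's inequality: b ≥ v ⇔ 2806 ≥ 184? YES.

YES


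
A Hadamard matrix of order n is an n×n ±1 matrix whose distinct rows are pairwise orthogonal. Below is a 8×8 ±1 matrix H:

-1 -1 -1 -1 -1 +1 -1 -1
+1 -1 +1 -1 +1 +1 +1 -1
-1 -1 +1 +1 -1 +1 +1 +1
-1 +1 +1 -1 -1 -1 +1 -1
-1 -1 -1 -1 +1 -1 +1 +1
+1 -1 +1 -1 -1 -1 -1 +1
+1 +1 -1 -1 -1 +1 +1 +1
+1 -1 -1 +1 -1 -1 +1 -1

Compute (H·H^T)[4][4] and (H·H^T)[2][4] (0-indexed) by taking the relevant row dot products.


Row 2 of H: [-1, -1, 1, 1, -1, 1, 1, 1].
Row 4 of H: [-1, -1, -1, -1, 1, -1, 1, 1].
(H·H^T)[4][4] = Σ_j H[4][j]·H[4][j] = (-1)² + (-1)² + (-1)² + (-1)² + (1)² + (-1)² + (1)² + (1)² = 1 + 1 + 1 + 1 + 1 + 1 + 1 + 1 = 8.
(H·H^T)[2][4] = Σ_j H[2][j]·H[4][j] = (-1)·(-1) + (-1)·(-1) + (1)·(-1) + (1)·(-1) + (-1)·(1) + (1)·(-1) + (1)·(1) + (1)·(1) = 1 + 1 + -1 + -1 + -1 + -1 + 1 + 1 = 0.
So rows 2 and 4 are orthogonal; the diagonal entry equals n = 8.

(4,4) entry = 8; (2,4) entry = 0.
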